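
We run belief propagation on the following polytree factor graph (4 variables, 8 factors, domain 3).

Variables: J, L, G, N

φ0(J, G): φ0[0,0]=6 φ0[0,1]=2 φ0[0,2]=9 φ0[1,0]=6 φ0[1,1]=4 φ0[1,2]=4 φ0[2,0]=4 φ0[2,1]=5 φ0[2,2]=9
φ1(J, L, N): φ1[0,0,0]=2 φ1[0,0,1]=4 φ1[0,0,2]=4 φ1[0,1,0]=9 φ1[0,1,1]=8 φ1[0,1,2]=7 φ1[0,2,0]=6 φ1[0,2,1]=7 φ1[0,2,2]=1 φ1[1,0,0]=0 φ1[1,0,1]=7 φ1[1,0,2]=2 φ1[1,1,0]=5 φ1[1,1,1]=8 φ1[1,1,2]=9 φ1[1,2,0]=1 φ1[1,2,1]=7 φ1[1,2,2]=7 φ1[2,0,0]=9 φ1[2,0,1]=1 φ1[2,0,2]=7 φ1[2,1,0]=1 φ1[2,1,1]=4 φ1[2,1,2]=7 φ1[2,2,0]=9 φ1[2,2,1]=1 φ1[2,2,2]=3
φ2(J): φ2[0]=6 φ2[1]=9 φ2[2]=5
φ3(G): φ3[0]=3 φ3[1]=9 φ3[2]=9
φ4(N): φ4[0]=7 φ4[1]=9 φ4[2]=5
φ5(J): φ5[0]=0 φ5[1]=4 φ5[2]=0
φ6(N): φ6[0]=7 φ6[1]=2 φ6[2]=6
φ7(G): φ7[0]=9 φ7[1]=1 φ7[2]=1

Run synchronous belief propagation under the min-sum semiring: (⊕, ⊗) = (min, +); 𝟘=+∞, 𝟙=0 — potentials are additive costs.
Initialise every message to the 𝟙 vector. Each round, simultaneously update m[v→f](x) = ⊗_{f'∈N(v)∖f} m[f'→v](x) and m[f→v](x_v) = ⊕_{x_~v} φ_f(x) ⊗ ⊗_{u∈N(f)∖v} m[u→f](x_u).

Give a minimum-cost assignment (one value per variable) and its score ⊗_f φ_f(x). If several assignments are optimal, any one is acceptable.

init: all messages = 𝟙 over 3 values
r1 m[φ0→J] = [2, 4, 4]
r1 m[φ0→G] = [4, 2, 4]
r1 m[φ1→J] = [1, 0, 1]
r1 m[φ1→L] = [0, 1, 1]
r1 m[φ1→N] = [0, 1, 1]
r1 m[φ2→J] = [6, 9, 5]
r1 m[φ3→G] = [3, 9, 9]
r1 m[φ4→N] = [7, 9, 5]
r1 m[φ5→J] = [0, 4, 0]
r1 m[φ6→N] = [7, 2, 6]
r1 m[φ7→G] = [9, 1, 1]
r1 m[J→φ0] = [0, 0, 0]
r1 m[J→φ1] = [0, 0, 0]
r1 m[J→φ2] = [0, 0, 0]
r1 m[J→φ5] = [0, 0, 0]
r1 m[L→φ1] = [0, 0, 0]
r1 m[G→φ0] = [0, 0, 0]
r1 m[G→φ3] = [0, 0, 0]
r1 m[G→φ7] = [0, 0, 0]
r1 m[N→φ1] = [0, 0, 0]
r1 m[N→φ4] = [0, 0, 0]
r1 m[N→φ6] = [0, 0, 0]
r2 m[φ0→J] = [2, 4, 4]
r2 m[φ0→G] = [4, 2, 4]
r2 m[φ1→J] = [1, 0, 1]
r2 m[φ1→L] = [0, 1, 1]
r2 m[φ1→N] = [0, 1, 1]
r2 m[φ2→J] = [6, 9, 5]
r2 m[φ3→G] = [3, 9, 9]
r2 m[φ4→N] = [7, 9, 5]
r2 m[φ5→J] = [0, 4, 0]
r2 m[φ6→N] = [7, 2, 6]
r2 m[φ7→G] = [9, 1, 1]
r2 m[J→φ0] = [7, 13, 6]
r2 m[J→φ1] = [8, 17, 9]
r2 m[J→φ2] = [3, 8, 5]
r2 m[J→φ5] = [9, 13, 10]
r2 m[L→φ1] = [0, 0, 0]
r2 m[G→φ0] = [12, 10, 10]
r2 m[G→φ3] = [13, 3, 5]
r2 m[G→φ7] = [7, 11, 13]
r2 m[N→φ1] = [14, 11, 11]
r2 m[N→φ4] = [7, 3, 7]
r2 m[N→φ6] = [7, 10, 6]
r3 m[φ0→J] = [12, 14, 15]
r3 m[φ0→G] = [10, 9, 15]
r3 m[φ1→J] = [12, 13, 12]
r3 m[φ1→L] = [21, 24, 20]
r3 m[φ1→N] = [10, 10, 9]
r3 m[φ2→J] = [6, 9, 5]
r3 m[φ3→G] = [3, 9, 9]
r3 m[φ4→N] = [7, 9, 5]
r3 m[φ5→J] = [0, 4, 0]
r3 m[φ6→N] = [7, 2, 6]
r3 m[φ7→G] = [9, 1, 1]
r3 m[J→φ0] = [7, 13, 6]
r3 m[J→φ1] = [8, 17, 9]
r3 m[J→φ2] = [3, 8, 5]
r3 m[J→φ5] = [9, 13, 10]
r3 m[L→φ1] = [0, 0, 0]
r3 m[G→φ0] = [12, 10, 10]
r3 m[G→φ3] = [13, 3, 5]
r3 m[G→φ7] = [7, 11, 13]
r3 m[N→φ1] = [14, 11, 11]
r3 m[N→φ4] = [7, 3, 7]
r3 m[N→φ6] = [7, 10, 6]
r4 m[φ0→J] = [12, 14, 15]
r4 m[φ0→G] = [10, 9, 15]
r4 m[φ1→J] = [12, 13, 12]
r4 m[φ1→L] = [21, 24, 20]
r4 m[φ1→N] = [10, 10, 9]
r4 m[φ2→J] = [6, 9, 5]
r4 m[φ3→G] = [3, 9, 9]
r4 m[φ4→N] = [7, 9, 5]
r4 m[φ5→J] = [0, 4, 0]
r4 m[φ6→N] = [7, 2, 6]
r4 m[φ7→G] = [9, 1, 1]
r4 m[J→φ0] = [18, 26, 17]
r4 m[J→φ1] = [18, 27, 20]
r4 m[J→φ2] = [24, 31, 27]
r4 m[J→φ5] = [30, 36, 32]
r4 m[L→φ1] = [0, 0, 0]
r4 m[G→φ0] = [12, 10, 10]
r4 m[G→φ3] = [19, 10, 16]
r4 m[G→φ7] = [13, 18, 24]
r4 m[N→φ1] = [14, 11, 11]
r4 m[N→φ4] = [17, 12, 15]
r4 m[N→φ6] = [17, 19, 14]
r5 m[φ0→J] = [12, 14, 15]
r5 m[φ0→G] = [21, 20, 26]
r5 m[φ1→J] = [12, 13, 12]
r5 m[φ1→L] = [32, 35, 30]
r5 m[φ1→N] = [20, 21, 19]
r5 m[φ2→J] = [6, 9, 5]
r5 m[φ3→G] = [3, 9, 9]
r5 m[φ4→N] = [7, 9, 5]
r5 m[φ5→J] = [0, 4, 0]
r5 m[φ6→N] = [7, 2, 6]
r5 m[φ7→G] = [9, 1, 1]
r5 m[J→φ0] = [18, 26, 17]
r5 m[J→φ1] = [18, 27, 20]
r5 m[J→φ2] = [24, 31, 27]
r5 m[J→φ5] = [30, 36, 32]
r5 m[L→φ1] = [0, 0, 0]
r5 m[G→φ0] = [12, 10, 10]
r5 m[G→φ3] = [19, 10, 16]
r5 m[G→φ7] = [13, 18, 24]
r5 m[N→φ1] = [14, 11, 11]
r5 m[N→φ4] = [17, 12, 15]
r5 m[N→φ6] = [17, 19, 14]
r6 m[φ0→J] = [12, 14, 15]
r6 m[φ0→G] = [21, 20, 26]
r6 m[φ1→J] = [12, 13, 12]
r6 m[φ1→L] = [32, 35, 30]
r6 m[φ1→N] = [20, 21, 19]
r6 m[φ2→J] = [6, 9, 5]
r6 m[φ3→G] = [3, 9, 9]
r6 m[φ4→N] = [7, 9, 5]
r6 m[φ5→J] = [0, 4, 0]
r6 m[φ6→N] = [7, 2, 6]
r6 m[φ7→G] = [9, 1, 1]
r6 m[J→φ0] = [18, 26, 17]
r6 m[J→φ1] = [18, 27, 20]
r6 m[J→φ2] = [24, 31, 27]
r6 m[J→φ5] = [30, 36, 32]
r6 m[L→φ1] = [0, 0, 0]
r6 m[G→φ0] = [12, 10, 10]
r6 m[G→φ3] = [30, 21, 27]
r6 m[G→φ7] = [24, 29, 35]
r6 m[N→φ1] = [14, 11, 11]
r6 m[N→φ4] = [27, 23, 25]
r6 m[N→φ6] = [27, 30, 24]
r7 m[φ0→J] = [12, 14, 15]
r7 m[φ0→G] = [21, 20, 26]
r7 m[φ1→J] = [12, 13, 12]
r7 m[φ1→L] = [32, 35, 30]
r7 m[φ1→N] = [20, 21, 19]
r7 m[φ2→J] = [6, 9, 5]
r7 m[φ3→G] = [3, 9, 9]
r7 m[φ4→N] = [7, 9, 5]
r7 m[φ5→J] = [0, 4, 0]
r7 m[φ6→N] = [7, 2, 6]
r7 m[φ7→G] = [9, 1, 1]
r7 m[J→φ0] = [18, 26, 17]
r7 m[J→φ1] = [18, 27, 20]
r7 m[J→φ2] = [24, 31, 27]
r7 m[J→φ5] = [30, 36, 32]
r7 m[L→φ1] = [0, 0, 0]
r7 m[G→φ0] = [12, 10, 10]
r7 m[G→φ3] = [30, 21, 27]
r7 m[G→φ7] = [24, 29, 35]
r7 m[N→φ1] = [14, 11, 11]
r7 m[N→φ4] = [27, 23, 25]
r7 m[N→φ6] = [27, 30, 24]
fixed point reached at round 7
traceback from J: (J=0, L=2, G=1, N=2), score=30

assignment: (J=0, L=2, G=1, N=2); score = 30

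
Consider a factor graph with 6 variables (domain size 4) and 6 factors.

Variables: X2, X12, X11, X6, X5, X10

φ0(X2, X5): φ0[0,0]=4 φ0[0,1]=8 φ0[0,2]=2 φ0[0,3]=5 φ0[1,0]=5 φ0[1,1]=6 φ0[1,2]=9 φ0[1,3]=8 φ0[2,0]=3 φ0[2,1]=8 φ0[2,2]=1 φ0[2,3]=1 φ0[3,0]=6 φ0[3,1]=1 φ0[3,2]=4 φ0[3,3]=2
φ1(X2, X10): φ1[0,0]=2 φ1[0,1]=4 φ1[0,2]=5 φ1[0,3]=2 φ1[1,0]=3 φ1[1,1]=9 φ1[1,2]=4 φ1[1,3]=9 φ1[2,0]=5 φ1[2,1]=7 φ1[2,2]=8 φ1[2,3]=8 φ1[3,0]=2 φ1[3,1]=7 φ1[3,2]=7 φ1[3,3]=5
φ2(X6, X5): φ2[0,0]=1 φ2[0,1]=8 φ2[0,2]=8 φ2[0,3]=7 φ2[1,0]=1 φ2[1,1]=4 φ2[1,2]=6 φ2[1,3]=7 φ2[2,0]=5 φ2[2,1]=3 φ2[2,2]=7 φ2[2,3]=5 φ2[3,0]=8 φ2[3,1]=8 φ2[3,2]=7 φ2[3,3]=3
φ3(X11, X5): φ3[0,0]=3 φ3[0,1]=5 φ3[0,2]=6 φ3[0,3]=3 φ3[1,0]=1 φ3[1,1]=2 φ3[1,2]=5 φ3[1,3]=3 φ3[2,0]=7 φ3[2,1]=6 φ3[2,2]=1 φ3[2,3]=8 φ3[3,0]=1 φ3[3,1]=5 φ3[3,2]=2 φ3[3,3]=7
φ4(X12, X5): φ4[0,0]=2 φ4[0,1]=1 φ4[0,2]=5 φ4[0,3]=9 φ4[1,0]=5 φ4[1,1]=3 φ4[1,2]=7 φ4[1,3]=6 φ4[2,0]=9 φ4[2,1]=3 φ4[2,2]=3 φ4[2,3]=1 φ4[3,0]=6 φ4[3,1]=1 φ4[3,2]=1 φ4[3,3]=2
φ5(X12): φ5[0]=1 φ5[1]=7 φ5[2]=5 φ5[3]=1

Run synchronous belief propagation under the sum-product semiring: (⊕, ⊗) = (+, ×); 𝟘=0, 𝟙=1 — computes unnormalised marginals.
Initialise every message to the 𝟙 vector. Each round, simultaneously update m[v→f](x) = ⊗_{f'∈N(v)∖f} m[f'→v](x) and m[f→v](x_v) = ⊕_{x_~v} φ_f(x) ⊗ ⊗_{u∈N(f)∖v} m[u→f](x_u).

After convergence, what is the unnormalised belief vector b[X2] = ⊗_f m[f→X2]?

init: all messages = 𝟙 over 4 values
r1 m[φ0→X2] = [19, 28, 13, 13]
r1 m[φ0→X5] = [18, 23, 16, 16]
r1 m[φ1→X2] = [13, 25, 28, 21]
r1 m[φ1→X10] = [12, 27, 24, 24]
r1 m[φ2→X6] = [24, 18, 20, 26]
r1 m[φ2→X5] = [15, 23, 28, 22]
r1 m[φ3→X11] = [17, 11, 22, 15]
r1 m[φ3→X5] = [12, 18, 14, 21]
r1 m[φ4→X12] = [17, 21, 16, 10]
r1 m[φ4→X5] = [22, 8, 16, 18]
r1 m[φ5→X12] = [1, 7, 5, 1]
r1 m[X2→φ0] = [1, 1, 1, 1]
r1 m[X2→φ1] = [1, 1, 1, 1]
r1 m[X12→φ4] = [1, 1, 1, 1]
r1 m[X12→φ5] = [1, 1, 1, 1]
r1 m[X11→φ3] = [1, 1, 1, 1]
r1 m[X6→φ2] = [1, 1, 1, 1]
r1 m[X5→φ0] = [1, 1, 1, 1]
r1 m[X5→φ2] = [1, 1, 1, 1]
r1 m[X5→φ3] = [1, 1, 1, 1]
r1 m[X5→φ4] = [1, 1, 1, 1]
r1 m[X10→φ1] = [1, 1, 1, 1]
r2 m[φ0→X2] = [19, 28, 13, 13]
r2 m[φ0→X5] = [18, 23, 16, 16]
r2 m[φ1→X2] = [13, 25, 28, 21]
r2 m[φ1→X10] = [12, 27, 24, 24]
r2 m[φ2→X6] = [24, 18, 20, 26]
r2 m[φ2→X5] = [15, 23, 28, 22]
r2 m[φ3→X11] = [17, 11, 22, 15]
r2 m[φ3→X5] = [12, 18, 14, 21]
r2 m[φ4→X12] = [17, 21, 16, 10]
r2 m[φ4→X5] = [22, 8, 16, 18]
r2 m[φ5→X12] = [1, 7, 5, 1]
r2 m[X2→φ0] = [13, 25, 28, 21]
r2 m[X2→φ1] = [19, 28, 13, 13]
r2 m[X12→φ4] = [1, 7, 5, 1]
r2 m[X12→φ5] = [17, 21, 16, 10]
r2 m[X11→φ3] = [1, 1, 1, 1]
r2 m[X6→φ2] = [1, 1, 1, 1]
r2 m[X5→φ0] = [3960, 3312, 6272, 8316]
r2 m[X5→φ2] = [4752, 3312, 3584, 6048]
r2 m[X5→φ3] = [5940, 4232, 7168, 6336]
r2 m[X5→φ4] = [3240, 9522, 6272, 7392]
r2 m[X10→φ1] = [1, 1, 1, 1]
r3 m[φ0→X2] = [96460, 162648, 52964, 68792]
r3 m[φ0→X5] = [387, 499, 363, 335]
r3 m[φ1→X2] = [13, 25, 28, 21]
r3 m[φ1→X10] = [213, 510, 402, 459]
r3 m[φ2→X6] = [102256, 81840, 89024, 107744]
r3 m[φ2→X5] = [15, 23, 28, 22]
r3 m[φ3→X11] = [100996, 69252, 124828, 85788]
r3 m[φ3→X5] = [12, 18, 14, 21]
r3 m[φ4→X12] = [113890, 133022, 83934, 50018]
r3 m[φ4→X5] = [88, 38, 70, 58]
r3 m[φ5→X12] = [1, 7, 5, 1]
r3 m[X2→φ0] = [13, 25, 28, 21]
r3 m[X2→φ1] = [19, 28, 13, 13]
r3 m[X12→φ4] = [1, 7, 5, 1]
r3 m[X12→φ5] = [17, 21, 16, 10]
r3 m[X11→φ3] = [1, 1, 1, 1]
r3 m[X6→φ2] = [1, 1, 1, 1]
r3 m[X5→φ0] = [3960, 3312, 6272, 8316]
r3 m[X5→φ2] = [4752, 3312, 3584, 6048]
r3 m[X5→φ3] = [5940, 4232, 7168, 6336]
r3 m[X5→φ4] = [3240, 9522, 6272, 7392]
r3 m[X10→φ1] = [1, 1, 1, 1]
r4 m[φ0→X2] = [96460, 162648, 52964, 68792]
r4 m[φ0→X5] = [387, 499, 363, 335]
r4 m[φ1→X2] = [13, 25, 28, 21]
r4 m[φ1→X10] = [213, 510, 402, 459]
r4 m[φ2→X6] = [102256, 81840, 89024, 107744]
r4 m[φ2→X5] = [15, 23, 28, 22]
r4 m[φ3→X11] = [100996, 69252, 124828, 85788]
r4 m[φ3→X5] = [12, 18, 14, 21]
r4 m[φ4→X12] = [113890, 133022, 83934, 50018]
r4 m[φ4→X5] = [88, 38, 70, 58]
r4 m[φ5→X12] = [1, 7, 5, 1]
r4 m[X2→φ0] = [13, 25, 28, 21]
r4 m[X2→φ1] = [96460, 162648, 52964, 68792]
r4 m[X12→φ4] = [1, 7, 5, 1]
r4 m[X12→φ5] = [113890, 133022, 83934, 50018]
r4 m[X11→φ3] = [1, 1, 1, 1]
r4 m[X6→φ2] = [1, 1, 1, 1]
r4 m[X5→φ0] = [15840, 15732, 27440, 26796]
r4 m[X5→φ2] = [408672, 341316, 355740, 408030]
r4 m[X5→φ3] = [510840, 436126, 711480, 427460]
r4 m[X5→φ4] = [69660, 206586, 142296, 154770]
r4 m[X10→φ1] = [1, 1, 1, 1]
r5 m[φ0→X2] = [378076, 634920, 227612, 274124]
r5 m[φ0→X5] = [387, 499, 363, 335]
r5 m[φ1→X2] = [13, 25, 28, 21]
r5 m[φ1→X10] = [1083268, 2701964, 2038148, 2424424]
r5 m[φ2→X6] = [8841330, 6764586, 7597638, 9714174]
r5 m[φ2→X5] = [15, 23, 28, 22]
r5 m[φ3→X11] = [9264410, 6222872, 10323796, 7106650]
r5 m[φ3→X5] = [12, 18, 14, 21]
r5 m[φ4→X12] = [2450316, 2892750, 1828356, 1076382]
r5 m[φ4→X5] = [88, 38, 70, 58]
r5 m[φ5→X12] = [1, 7, 5, 1]
r5 m[X2→φ0] = [13, 25, 28, 21]
r5 m[X2→φ1] = [96460, 162648, 52964, 68792]
r5 m[X12→φ4] = [1, 7, 5, 1]
r5 m[X12→φ5] = [113890, 133022, 83934, 50018]
r5 m[X11→φ3] = [1, 1, 1, 1]
r5 m[X6→φ2] = [1, 1, 1, 1]
r5 m[X5→φ0] = [15840, 15732, 27440, 26796]
r5 m[X5→φ2] = [408672, 341316, 355740, 408030]
r5 m[X5→φ3] = [510840, 436126, 711480, 427460]
r5 m[X5→φ4] = [69660, 206586, 142296, 154770]
r5 m[X10→φ1] = [1, 1, 1, 1]
r6 m[φ0→X2] = [378076, 634920, 227612, 274124]
r6 m[φ0→X5] = [387, 499, 363, 335]
r6 m[φ1→X2] = [13, 25, 28, 21]
r6 m[φ1→X10] = [1083268, 2701964, 2038148, 2424424]
r6 m[φ2→X6] = [8841330, 6764586, 7597638, 9714174]
r6 m[φ2→X5] = [15, 23, 28, 22]
r6 m[φ3→X11] = [9264410, 6222872, 10323796, 7106650]
r6 m[φ3→X5] = [12, 18, 14, 21]
r6 m[φ4→X12] = [2450316, 2892750, 1828356, 1076382]
r6 m[φ4→X5] = [88, 38, 70, 58]
r6 m[φ5→X12] = [1, 7, 5, 1]
r6 m[X2→φ0] = [13, 25, 28, 21]
r6 m[X2→φ1] = [378076, 634920, 227612, 274124]
r6 m[X12→φ4] = [1, 7, 5, 1]
r6 m[X12→φ5] = [2450316, 2892750, 1828356, 1076382]
r6 m[X11→φ3] = [1, 1, 1, 1]
r6 m[X6→φ2] = [1, 1, 1, 1]
r6 m[X5→φ0] = [15840, 15732, 27440, 26796]
r6 m[X5→φ2] = [408672, 341316, 355740, 408030]
r6 m[X5→φ3] = [510840, 436126, 711480, 427460]
r6 m[X5→φ4] = [69660, 206586, 142296, 154770]
r6 m[X10→φ1] = [1, 1, 1, 1]
r7 m[φ0→X2] = [378076, 634920, 227612, 274124]
r7 m[φ0→X5] = [387, 499, 363, 335]
r7 m[φ1→X2] = [13, 25, 28, 21]
r7 m[φ1→X10] = [4347220, 10738736, 8169824, 9661948]
r7 m[φ2→X6] = [8841330, 6764586, 7597638, 9714174]
r7 m[φ2→X5] = [15, 23, 28, 22]
r7 m[φ3→X11] = [9264410, 6222872, 10323796, 7106650]
r7 m[φ3→X5] = [12, 18, 14, 21]
r7 m[φ4→X12] = [2450316, 2892750, 1828356, 1076382]
r7 m[φ4→X5] = [88, 38, 70, 58]
r7 m[φ5→X12] = [1, 7, 5, 1]
r7 m[X2→φ0] = [13, 25, 28, 21]
r7 m[X2→φ1] = [378076, 634920, 227612, 274124]
r7 m[X12→φ4] = [1, 7, 5, 1]
r7 m[X12→φ5] = [2450316, 2892750, 1828356, 1076382]
r7 m[X11→φ3] = [1, 1, 1, 1]
r7 m[X6→φ2] = [1, 1, 1, 1]
r7 m[X5→φ0] = [15840, 15732, 27440, 26796]
r7 m[X5→φ2] = [408672, 341316, 355740, 408030]
r7 m[X5→φ3] = [510840, 436126, 711480, 427460]
r7 m[X5→φ4] = [69660, 206586, 142296, 154770]
r7 m[X10→φ1] = [1, 1, 1, 1]
r8 m[φ0→X2] = [378076, 634920, 227612, 274124]
r8 m[φ0→X5] = [387, 499, 363, 335]
r8 m[φ1→X2] = [13, 25, 28, 21]
r8 m[φ1→X10] = [4347220, 10738736, 8169824, 9661948]
r8 m[φ2→X6] = [8841330, 6764586, 7597638, 9714174]
r8 m[φ2→X5] = [15, 23, 28, 22]
r8 m[φ3→X11] = [9264410, 6222872, 10323796, 7106650]
r8 m[φ3→X5] = [12, 18, 14, 21]
r8 m[φ4→X12] = [2450316, 2892750, 1828356, 1076382]
r8 m[φ4→X5] = [88, 38, 70, 58]
r8 m[φ5→X12] = [1, 7, 5, 1]
r8 m[X2→φ0] = [13, 25, 28, 21]
r8 m[X2→φ1] = [378076, 634920, 227612, 274124]
r8 m[X12→φ4] = [1, 7, 5, 1]
r8 m[X12→φ5] = [2450316, 2892750, 1828356, 1076382]
r8 m[X11→φ3] = [1, 1, 1, 1]
r8 m[X6→φ2] = [1, 1, 1, 1]
r8 m[X5→φ0] = [15840, 15732, 27440, 26796]
r8 m[X5→φ2] = [408672, 341316, 355740, 408030]
r8 m[X5→φ3] = [510840, 436126, 711480, 427460]
r8 m[X5→φ4] = [69660, 206586, 142296, 154770]
r8 m[X10→φ1] = [1, 1, 1, 1]
fixed point reached at round 8
b[X2] = ⊗ incoming = [4914988, 15873000, 6373136, 5756604]

b[X2] = [4914988, 15873000, 6373136, 5756604]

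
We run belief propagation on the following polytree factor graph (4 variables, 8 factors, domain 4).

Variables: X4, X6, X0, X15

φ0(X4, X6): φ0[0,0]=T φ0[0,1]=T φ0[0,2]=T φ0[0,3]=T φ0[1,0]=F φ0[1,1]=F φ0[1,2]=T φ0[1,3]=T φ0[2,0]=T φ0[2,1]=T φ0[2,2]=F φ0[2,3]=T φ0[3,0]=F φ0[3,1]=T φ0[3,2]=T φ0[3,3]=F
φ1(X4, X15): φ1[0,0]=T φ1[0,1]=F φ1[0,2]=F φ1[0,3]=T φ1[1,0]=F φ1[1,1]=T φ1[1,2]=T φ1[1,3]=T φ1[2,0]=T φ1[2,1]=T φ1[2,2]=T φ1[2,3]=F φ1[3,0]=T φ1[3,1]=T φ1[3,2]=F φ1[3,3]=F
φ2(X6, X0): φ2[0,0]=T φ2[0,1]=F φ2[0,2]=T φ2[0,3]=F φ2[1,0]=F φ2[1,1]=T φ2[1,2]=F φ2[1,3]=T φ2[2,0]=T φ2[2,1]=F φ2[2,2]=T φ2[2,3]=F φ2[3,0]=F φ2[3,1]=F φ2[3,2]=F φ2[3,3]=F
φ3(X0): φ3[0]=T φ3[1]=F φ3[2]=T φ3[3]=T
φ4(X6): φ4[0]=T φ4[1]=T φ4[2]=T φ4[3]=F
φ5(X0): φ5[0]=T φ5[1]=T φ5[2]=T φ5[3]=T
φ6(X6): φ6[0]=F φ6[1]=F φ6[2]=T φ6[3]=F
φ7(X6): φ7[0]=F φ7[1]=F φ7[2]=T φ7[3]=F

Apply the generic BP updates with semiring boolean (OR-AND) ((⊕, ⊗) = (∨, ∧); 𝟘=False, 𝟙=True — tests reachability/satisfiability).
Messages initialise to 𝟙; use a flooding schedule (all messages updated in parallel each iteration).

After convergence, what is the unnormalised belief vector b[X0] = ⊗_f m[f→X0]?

init: all messages = 𝟙 over 4 values
r1 m[φ0→X4] = [T, T, T, T]
r1 m[φ0→X6] = [T, T, T, T]
r1 m[φ1→X4] = [T, T, T, T]
r1 m[φ1→X15] = [T, T, T, T]
r1 m[φ2→X6] = [T, T, T, F]
r1 m[φ2→X0] = [T, T, T, T]
r1 m[φ3→X0] = [T, F, T, T]
r1 m[φ4→X6] = [T, T, T, F]
r1 m[φ5→X0] = [T, T, T, T]
r1 m[φ6→X6] = [F, F, T, F]
r1 m[φ7→X6] = [F, F, T, F]
r1 m[X4→φ0] = [T, T, T, T]
r1 m[X4→φ1] = [T, T, T, T]
r1 m[X6→φ0] = [T, T, T, T]
r1 m[X6→φ2] = [T, T, T, T]
r1 m[X6→φ4] = [T, T, T, T]
r1 m[X6→φ6] = [T, T, T, T]
r1 m[X6→φ7] = [T, T, T, T]
r1 m[X0→φ2] = [T, T, T, T]
r1 m[X0→φ3] = [T, T, T, T]
r1 m[X0→φ5] = [T, T, T, T]
r1 m[X15→φ1] = [T, T, T, T]
r2 m[φ0→X4] = [T, T, T, T]
r2 m[φ0→X6] = [T, T, T, T]
r2 m[φ1→X4] = [T, T, T, T]
r2 m[φ1→X15] = [T, T, T, T]
r2 m[φ2→X6] = [T, T, T, F]
r2 m[φ2→X0] = [T, T, T, T]
r2 m[φ3→X0] = [T, F, T, T]
r2 m[φ4→X6] = [T, T, T, F]
r2 m[φ5→X0] = [T, T, T, T]
r2 m[φ6→X6] = [F, F, T, F]
r2 m[φ7→X6] = [F, F, T, F]
r2 m[X4→φ0] = [T, T, T, T]
r2 m[X4→φ1] = [T, T, T, T]
r2 m[X6→φ0] = [F, F, T, F]
r2 m[X6→φ2] = [F, F, T, F]
r2 m[X6→φ4] = [F, F, T, F]
r2 m[X6→φ6] = [F, F, T, F]
r2 m[X6→φ7] = [F, F, T, F]
r2 m[X0→φ2] = [T, F, T, T]
r2 m[X0→φ3] = [T, T, T, T]
r2 m[X0→φ5] = [T, F, T, T]
r2 m[X15→φ1] = [T, T, T, T]
r3 m[φ0→X4] = [T, T, F, T]
r3 m[φ0→X6] = [T, T, T, T]
r3 m[φ1→X4] = [T, T, T, T]
r3 m[φ1→X15] = [T, T, T, T]
r3 m[φ2→X6] = [T, T, T, F]
r3 m[φ2→X0] = [T, F, T, F]
r3 m[φ3→X0] = [T, F, T, T]
r3 m[φ4→X6] = [T, T, T, F]
r3 m[φ5→X0] = [T, T, T, T]
r3 m[φ6→X6] = [F, F, T, F]
r3 m[φ7→X6] = [F, F, T, F]
r3 m[X4→φ0] = [T, T, T, T]
r3 m[X4→φ1] = [T, T, T, T]
r3 m[X6→φ0] = [F, F, T, F]
r3 m[X6→φ2] = [F, F, T, F]
r3 m[X6→φ4] = [F, F, T, F]
r3 m[X6→φ6] = [F, F, T, F]
r3 m[X6→φ7] = [F, F, T, F]
r3 m[X0→φ2] = [T, F, T, T]
r3 m[X0→φ3] = [T, T, T, T]
r3 m[X0→φ5] = [T, F, T, T]
r3 m[X15→φ1] = [T, T, T, T]
r4 m[φ0→X4] = [T, T, F, T]
r4 m[φ0→X6] = [T, T, T, T]
r4 m[φ1→X4] = [T, T, T, T]
r4 m[φ1→X15] = [T, T, T, T]
r4 m[φ2→X6] = [T, T, T, F]
r4 m[φ2→X0] = [T, F, T, F]
r4 m[φ3→X0] = [T, F, T, T]
r4 m[φ4→X6] = [T, T, T, F]
r4 m[φ5→X0] = [T, T, T, T]
r4 m[φ6→X6] = [F, F, T, F]
r4 m[φ7→X6] = [F, F, T, F]
r4 m[X4→φ0] = [T, T, T, T]
r4 m[X4→φ1] = [T, T, F, T]
r4 m[X6→φ0] = [F, F, T, F]
r4 m[X6→φ2] = [F, F, T, F]
r4 m[X6→φ4] = [F, F, T, F]
r4 m[X6→φ6] = [F, F, T, F]
r4 m[X6→φ7] = [F, F, T, F]
r4 m[X0→φ2] = [T, F, T, T]
r4 m[X0→φ3] = [T, F, T, F]
r4 m[X0→φ5] = [T, F, T, F]
r4 m[X15→φ1] = [T, T, T, T]
r5 m[φ0→X4] = [T, T, F, T]
r5 m[φ0→X6] = [T, T, T, T]
r5 m[φ1→X4] = [T, T, T, T]
r5 m[φ1→X15] = [T, T, T, T]
r5 m[φ2→X6] = [T, T, T, F]
r5 m[φ2→X0] = [T, F, T, F]
r5 m[φ3→X0] = [T, F, T, T]
r5 m[φ4→X6] = [T, T, T, F]
r5 m[φ5→X0] = [T, T, T, T]
r5 m[φ6→X6] = [F, F, T, F]
r5 m[φ7→X6] = [F, F, T, F]
r5 m[X4→φ0] = [T, T, T, T]
r5 m[X4→φ1] = [T, T, F, T]
r5 m[X6→φ0] = [F, F, T, F]
r5 m[X6→φ2] = [F, F, T, F]
r5 m[X6→φ4] = [F, F, T, F]
r5 m[X6→φ6] = [F, F, T, F]
r5 m[X6→φ7] = [F, F, T, F]
r5 m[X0→φ2] = [T, F, T, T]
r5 m[X0→φ3] = [T, F, T, F]
r5 m[X0→φ5] = [T, F, T, F]
r5 m[X15→φ1] = [T, T, T, T]
fixed point reached at round 5
b[X0] = ⊗ incoming = [T, F, T, F]

b[X0] = [T, F, T, F]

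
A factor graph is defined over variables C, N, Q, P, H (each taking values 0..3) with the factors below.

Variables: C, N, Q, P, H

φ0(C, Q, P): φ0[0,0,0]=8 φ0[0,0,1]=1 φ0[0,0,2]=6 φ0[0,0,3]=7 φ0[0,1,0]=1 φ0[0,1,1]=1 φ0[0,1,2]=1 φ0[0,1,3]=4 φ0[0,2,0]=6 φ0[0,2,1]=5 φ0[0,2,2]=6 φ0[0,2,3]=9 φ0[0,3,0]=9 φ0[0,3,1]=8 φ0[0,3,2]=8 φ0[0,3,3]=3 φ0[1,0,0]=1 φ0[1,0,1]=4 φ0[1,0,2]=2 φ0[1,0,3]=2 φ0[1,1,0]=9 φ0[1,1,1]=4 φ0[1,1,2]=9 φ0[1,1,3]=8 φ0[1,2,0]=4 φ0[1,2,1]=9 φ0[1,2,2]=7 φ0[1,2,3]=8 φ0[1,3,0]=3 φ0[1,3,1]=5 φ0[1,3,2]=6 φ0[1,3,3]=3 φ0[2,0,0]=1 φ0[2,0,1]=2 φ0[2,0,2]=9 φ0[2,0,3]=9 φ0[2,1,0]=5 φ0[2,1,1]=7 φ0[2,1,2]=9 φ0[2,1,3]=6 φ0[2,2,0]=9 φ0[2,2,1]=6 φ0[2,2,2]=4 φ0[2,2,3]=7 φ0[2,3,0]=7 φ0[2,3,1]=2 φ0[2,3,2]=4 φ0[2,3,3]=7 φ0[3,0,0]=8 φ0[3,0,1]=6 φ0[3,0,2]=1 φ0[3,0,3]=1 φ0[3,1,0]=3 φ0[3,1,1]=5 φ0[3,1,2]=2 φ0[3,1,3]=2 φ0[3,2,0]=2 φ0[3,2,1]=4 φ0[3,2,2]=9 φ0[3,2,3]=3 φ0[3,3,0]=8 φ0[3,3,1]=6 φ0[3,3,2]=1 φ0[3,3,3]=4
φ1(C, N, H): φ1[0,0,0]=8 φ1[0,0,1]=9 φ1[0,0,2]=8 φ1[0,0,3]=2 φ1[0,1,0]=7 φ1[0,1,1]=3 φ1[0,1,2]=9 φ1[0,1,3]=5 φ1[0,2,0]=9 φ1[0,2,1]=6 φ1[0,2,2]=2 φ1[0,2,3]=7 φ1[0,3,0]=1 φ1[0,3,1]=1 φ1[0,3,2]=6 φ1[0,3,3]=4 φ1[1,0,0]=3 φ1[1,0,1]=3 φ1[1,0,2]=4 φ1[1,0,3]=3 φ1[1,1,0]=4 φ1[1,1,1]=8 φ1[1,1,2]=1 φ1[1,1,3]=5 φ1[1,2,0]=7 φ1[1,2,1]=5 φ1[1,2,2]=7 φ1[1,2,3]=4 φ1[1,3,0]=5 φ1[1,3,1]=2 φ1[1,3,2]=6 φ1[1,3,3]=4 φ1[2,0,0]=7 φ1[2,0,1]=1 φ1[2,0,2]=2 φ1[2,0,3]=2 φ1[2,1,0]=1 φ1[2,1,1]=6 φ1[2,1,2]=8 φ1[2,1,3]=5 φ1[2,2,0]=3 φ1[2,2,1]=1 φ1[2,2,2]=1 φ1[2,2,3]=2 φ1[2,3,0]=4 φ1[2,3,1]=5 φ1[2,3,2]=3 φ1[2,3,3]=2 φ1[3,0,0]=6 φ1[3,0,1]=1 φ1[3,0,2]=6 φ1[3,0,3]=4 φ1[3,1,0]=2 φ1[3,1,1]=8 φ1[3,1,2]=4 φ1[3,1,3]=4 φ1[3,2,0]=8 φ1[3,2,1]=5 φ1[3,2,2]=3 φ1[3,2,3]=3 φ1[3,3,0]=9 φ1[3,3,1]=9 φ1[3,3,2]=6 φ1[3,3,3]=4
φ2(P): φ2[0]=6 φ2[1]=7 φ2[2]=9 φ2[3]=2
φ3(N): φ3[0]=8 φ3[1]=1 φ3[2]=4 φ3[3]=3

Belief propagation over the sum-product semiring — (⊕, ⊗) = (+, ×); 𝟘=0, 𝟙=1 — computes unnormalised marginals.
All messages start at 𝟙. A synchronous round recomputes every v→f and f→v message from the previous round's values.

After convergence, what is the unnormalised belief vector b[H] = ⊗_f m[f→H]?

b[H] = [178407, 122929, 142233, 102427]

init: all messages = 𝟙 over 4 values
r1 m[φ0→C] = [83, 84, 94, 65]
r1 m[φ0→Q] = [68, 76, 98, 84]
r1 m[φ0→P] = [84, 75, 84, 83]
r1 m[φ1→C] = [87, 71, 53, 82]
r1 m[φ1→N] = [69, 80, 73, 71]
r1 m[φ1→H] = [84, 73, 76, 60]
r1 m[φ2→P] = [6, 7, 9, 2]
r1 m[φ3→N] = [8, 1, 4, 3]
r1 m[C→φ0] = [1, 1, 1, 1]
r1 m[C→φ1] = [1, 1, 1, 1]
r1 m[N→φ1] = [1, 1, 1, 1]
r1 m[N→φ3] = [1, 1, 1, 1]
r1 m[Q→φ0] = [1, 1, 1, 1]
r1 m[P→φ0] = [1, 1, 1, 1]
r1 m[P→φ2] = [1, 1, 1, 1]
r1 m[H→φ1] = [1, 1, 1, 1]
r2 m[φ0→C] = [83, 84, 94, 65]
r2 m[φ0→Q] = [68, 76, 98, 84]
r2 m[φ0→P] = [84, 75, 84, 83]
r2 m[φ1→C] = [87, 71, 53, 82]
r2 m[φ1→N] = [69, 80, 73, 71]
r2 m[φ1→H] = [84, 73, 76, 60]
r2 m[φ2→P] = [6, 7, 9, 2]
r2 m[φ3→N] = [8, 1, 4, 3]
r2 m[C→φ0] = [87, 71, 53, 82]
r2 m[C→φ1] = [83, 84, 94, 65]
r2 m[N→φ1] = [8, 1, 4, 3]
r2 m[N→φ3] = [69, 80, 73, 71]
r2 m[Q→φ0] = [1, 1, 1, 1]
r2 m[P→φ0] = [6, 7, 9, 2]
r2 m[P→φ2] = [84, 75, 84, 83]
r2 m[H→φ1] = [1, 1, 1, 1]
r3 m[φ0→C] = [484, 514, 543, 410]
r3 m[φ0→Q] = [29266, 30585, 42379, 38771]
r3 m[φ0→P] = [6183, 5490, 5975, 5849]
r3 m[φ1→C] = [372, 265, 186, 314]
r3 m[φ1→N] = [5566, 6554, 5817, 5560]
r3 m[φ1→H] = [29793, 20535, 23661, 17041]
r3 m[φ2→P] = [6, 7, 9, 2]
r3 m[φ3→N] = [8, 1, 4, 3]
r3 m[C→φ0] = [87, 71, 53, 82]
r3 m[C→φ1] = [83, 84, 94, 65]
r3 m[N→φ1] = [8, 1, 4, 3]
r3 m[N→φ3] = [69, 80, 73, 71]
r3 m[Q→φ0] = [1, 1, 1, 1]
r3 m[P→φ0] = [6, 7, 9, 2]
r3 m[P→φ2] = [84, 75, 84, 83]
r3 m[H→φ1] = [1, 1, 1, 1]
r4 m[φ0→C] = [484, 514, 543, 410]
r4 m[φ0→Q] = [29266, 30585, 42379, 38771]
r4 m[φ0→P] = [6183, 5490, 5975, 5849]
r4 m[φ1→C] = [372, 265, 186, 314]
r4 m[φ1→N] = [5566, 6554, 5817, 5560]
r4 m[φ1→H] = [29793, 20535, 23661, 17041]
r4 m[φ2→P] = [6, 7, 9, 2]
r4 m[φ3→N] = [8, 1, 4, 3]
r4 m[C→φ0] = [372, 265, 186, 314]
r4 m[C→φ1] = [484, 514, 543, 410]
r4 m[N→φ1] = [8, 1, 4, 3]
r4 m[N→φ3] = [5566, 6554, 5817, 5560]
r4 m[Q→φ0] = [1, 1, 1, 1]
r4 m[P→φ0] = [6, 7, 9, 2]
r4 m[P→φ2] = [6183, 5490, 5975, 5849]
r4 m[H→φ1] = [1, 1, 1, 1]
r5 m[φ0→C] = [484, 514, 543, 410]
r5 m[φ0→Q] = [114444, 114137, 164220, 153195]
r5 m[φ0→P] = [24119, 21166, 23090, 22655]
r5 m[φ1→C] = [372, 265, 186, 314]
r5 m[φ1→N] = [33236, 39108, 35029, 33628]
r5 m[φ1→H] = [178407, 122929, 142233, 102427]
r5 m[φ2→P] = [6, 7, 9, 2]
r5 m[φ3→N] = [8, 1, 4, 3]
r5 m[C→φ0] = [372, 265, 186, 314]
r5 m[C→φ1] = [484, 514, 543, 410]
r5 m[N→φ1] = [8, 1, 4, 3]
r5 m[N→φ3] = [5566, 6554, 5817, 5560]
r5 m[Q→φ0] = [1, 1, 1, 1]
r5 m[P→φ0] = [6, 7, 9, 2]
r5 m[P→φ2] = [6183, 5490, 5975, 5849]
r5 m[H→φ1] = [1, 1, 1, 1]
r6 m[φ0→C] = [484, 514, 543, 410]
r6 m[φ0→Q] = [114444, 114137, 164220, 153195]
r6 m[φ0→P] = [24119, 21166, 23090, 22655]
r6 m[φ1→C] = [372, 265, 186, 314]
r6 m[φ1→N] = [33236, 39108, 35029, 33628]
r6 m[φ1→H] = [178407, 122929, 142233, 102427]
r6 m[φ2→P] = [6, 7, 9, 2]
r6 m[φ3→N] = [8, 1, 4, 3]
r6 m[C→φ0] = [372, 265, 186, 314]
r6 m[C→φ1] = [484, 514, 543, 410]
r6 m[N→φ1] = [8, 1, 4, 3]
r6 m[N→φ3] = [33236, 39108, 35029, 33628]
r6 m[Q→φ0] = [1, 1, 1, 1]
r6 m[P→φ0] = [6, 7, 9, 2]
r6 m[P→φ2] = [24119, 21166, 23090, 22655]
r6 m[H→φ1] = [1, 1, 1, 1]
r7 m[φ0→C] = [484, 514, 543, 410]
r7 m[φ0→Q] = [114444, 114137, 164220, 153195]
r7 m[φ0→P] = [24119, 21166, 23090, 22655]
r7 m[φ1→C] = [372, 265, 186, 314]
r7 m[φ1→N] = [33236, 39108, 35029, 33628]
r7 m[φ1→H] = [178407, 122929, 142233, 102427]
r7 m[φ2→P] = [6, 7, 9, 2]
r7 m[φ3→N] = [8, 1, 4, 3]
r7 m[C→φ0] = [372, 265, 186, 314]
r7 m[C→φ1] = [484, 514, 543, 410]
r7 m[N→φ1] = [8, 1, 4, 3]
r7 m[N→φ3] = [33236, 39108, 35029, 33628]
r7 m[Q→φ0] = [1, 1, 1, 1]
r7 m[P→φ0] = [6, 7, 9, 2]
r7 m[P→φ2] = [24119, 21166, 23090, 22655]
r7 m[H→φ1] = [1, 1, 1, 1]
fixed point reached at round 7
b[H] = ⊗ incoming = [178407, 122929, 142233, 102427]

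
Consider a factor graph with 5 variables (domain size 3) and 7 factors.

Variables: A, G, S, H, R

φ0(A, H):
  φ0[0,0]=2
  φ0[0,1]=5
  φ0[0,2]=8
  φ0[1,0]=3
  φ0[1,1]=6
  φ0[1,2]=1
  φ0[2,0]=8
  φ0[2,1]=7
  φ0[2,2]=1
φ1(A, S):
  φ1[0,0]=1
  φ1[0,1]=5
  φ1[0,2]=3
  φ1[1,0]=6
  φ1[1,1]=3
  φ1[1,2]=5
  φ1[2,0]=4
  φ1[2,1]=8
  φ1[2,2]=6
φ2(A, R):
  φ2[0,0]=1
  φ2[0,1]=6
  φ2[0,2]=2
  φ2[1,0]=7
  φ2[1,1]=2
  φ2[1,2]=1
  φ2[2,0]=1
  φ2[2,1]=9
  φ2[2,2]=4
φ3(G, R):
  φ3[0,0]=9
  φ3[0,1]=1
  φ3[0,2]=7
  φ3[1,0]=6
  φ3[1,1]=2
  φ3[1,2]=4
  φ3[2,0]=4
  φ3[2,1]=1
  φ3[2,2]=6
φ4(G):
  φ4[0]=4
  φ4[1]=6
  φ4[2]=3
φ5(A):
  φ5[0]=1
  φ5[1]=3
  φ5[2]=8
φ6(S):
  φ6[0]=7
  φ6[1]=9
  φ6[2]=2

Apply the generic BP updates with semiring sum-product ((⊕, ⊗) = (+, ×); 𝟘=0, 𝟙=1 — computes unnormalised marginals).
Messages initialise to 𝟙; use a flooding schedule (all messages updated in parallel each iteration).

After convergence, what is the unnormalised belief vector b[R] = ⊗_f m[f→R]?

init: all messages = 𝟙 over 3 values
r1 m[φ0→A] = [15, 10, 16]
r1 m[φ0→H] = [13, 18, 10]
r1 m[φ1→A] = [9, 14, 18]
r1 m[φ1→S] = [11, 16, 14]
r1 m[φ2→A] = [9, 10, 14]
r1 m[φ2→R] = [9, 17, 7]
r1 m[φ3→G] = [17, 12, 11]
r1 m[φ3→R] = [19, 4, 17]
r1 m[φ4→G] = [4, 6, 3]
r1 m[φ5→A] = [1, 3, 8]
r1 m[φ6→S] = [7, 9, 2]
r1 m[A→φ0] = [1, 1, 1]
r1 m[A→φ1] = [1, 1, 1]
r1 m[A→φ2] = [1, 1, 1]
r1 m[A→φ5] = [1, 1, 1]
r1 m[G→φ3] = [1, 1, 1]
r1 m[G→φ4] = [1, 1, 1]
r1 m[S→φ1] = [1, 1, 1]
r1 m[S→φ6] = [1, 1, 1]
r1 m[H→φ0] = [1, 1, 1]
r1 m[R→φ2] = [1, 1, 1]
r1 m[R→φ3] = [1, 1, 1]
r2 m[φ0→A] = [15, 10, 16]
r2 m[φ0→H] = [13, 18, 10]
r2 m[φ1→A] = [9, 14, 18]
r2 m[φ1→S] = [11, 16, 14]
r2 m[φ2→A] = [9, 10, 14]
r2 m[φ2→R] = [9, 17, 7]
r2 m[φ3→G] = [17, 12, 11]
r2 m[φ3→R] = [19, 4, 17]
r2 m[φ4→G] = [4, 6, 3]
r2 m[φ5→A] = [1, 3, 8]
r2 m[φ6→S] = [7, 9, 2]
r2 m[A→φ0] = [81, 420, 2016]
r2 m[A→φ1] = [135, 300, 1792]
r2 m[A→φ2] = [135, 420, 2304]
r2 m[A→φ5] = [1215, 1400, 4032]
r2 m[G→φ3] = [4, 6, 3]
r2 m[G→φ4] = [17, 12, 11]
r2 m[S→φ1] = [7, 9, 2]
r2 m[S→φ6] = [11, 16, 14]
r2 m[H→φ0] = [1, 1, 1]
r2 m[R→φ2] = [19, 4, 17]
r2 m[R→φ3] = [9, 17, 7]
r3 m[φ0→A] = [15, 10, 16]
r3 m[φ0→H] = [17550, 17037, 3084]
r3 m[φ1→A] = [58, 79, 112]
r3 m[φ1→S] = [9103, 15911, 12657]
r3 m[φ2→A] = [77, 158, 123]
r3 m[φ2→R] = [5379, 22386, 9906]
r3 m[φ3→G] = [147, 116, 95]
r3 m[φ3→R] = [84, 19, 70]
r3 m[φ4→G] = [4, 6, 3]
r3 m[φ5→A] = [1, 3, 8]
r3 m[φ6→S] = [7, 9, 2]
r3 m[A→φ0] = [81, 420, 2016]
r3 m[A→φ1] = [135, 300, 1792]
r3 m[A→φ2] = [135, 420, 2304]
r3 m[A→φ5] = [1215, 1400, 4032]
r3 m[G→φ3] = [4, 6, 3]
r3 m[G→φ4] = [17, 12, 11]
r3 m[S→φ1] = [7, 9, 2]
r3 m[S→φ6] = [11, 16, 14]
r3 m[H→φ0] = [1, 1, 1]
r3 m[R→φ2] = [19, 4, 17]
r3 m[R→φ3] = [9, 17, 7]
r4 m[φ0→A] = [15, 10, 16]
r4 m[φ0→H] = [17550, 17037, 3084]
r4 m[φ1→A] = [58, 79, 112]
r4 m[φ1→S] = [9103, 15911, 12657]
r4 m[φ2→A] = [77, 158, 123]
r4 m[φ2→R] = [5379, 22386, 9906]
r4 m[φ3→G] = [147, 116, 95]
r4 m[φ3→R] = [84, 19, 70]
r4 m[φ4→G] = [4, 6, 3]
r4 m[φ5→A] = [1, 3, 8]
r4 m[φ6→S] = [7, 9, 2]
r4 m[A→φ0] = [4466, 37446, 110208]
r4 m[A→φ1] = [1155, 4740, 15744]
r4 m[A→φ2] = [870, 2370, 14336]
r4 m[A→φ5] = [66990, 124820, 220416]
r4 m[G→φ3] = [4, 6, 3]
r4 m[G→φ4] = [147, 116, 95]
r4 m[S→φ1] = [7, 9, 2]
r4 m[S→φ6] = [9103, 15911, 12657]
r4 m[H→φ0] = [1, 1, 1]
r4 m[R→φ2] = [84, 19, 70]
r4 m[R→φ3] = [5379, 22386, 9906]
r5 m[φ0→A] = [15, 10, 16]
r5 m[φ0→H] = [1002934, 1018462, 183382]
r5 m[φ1→A] = [58, 79, 112]
r5 m[φ1→S] = [92571, 145947, 121629]
r5 m[φ2→A] = [338, 696, 535]
r5 m[φ2→R] = [31796, 138984, 61454]
r5 m[φ3→G] = [140139, 116670, 103338]
r5 m[φ3→R] = [84, 19, 70]
r5 m[φ4→G] = [4, 6, 3]
r5 m[φ5→A] = [1, 3, 8]
r5 m[φ6→S] = [7, 9, 2]
r5 m[A→φ0] = [4466, 37446, 110208]
r5 m[A→φ1] = [1155, 4740, 15744]
r5 m[A→φ2] = [870, 2370, 14336]
r5 m[A→φ5] = [66990, 124820, 220416]
r5 m[G→φ3] = [4, 6, 3]
r5 m[G→φ4] = [147, 116, 95]
r5 m[S→φ1] = [7, 9, 2]
r5 m[S→φ6] = [9103, 15911, 12657]
r5 m[H→φ0] = [1, 1, 1]
r5 m[R→φ2] = [84, 19, 70]
r5 m[R→φ3] = [5379, 22386, 9906]
r6 m[φ0→A] = [15, 10, 16]
r6 m[φ0→H] = [1002934, 1018462, 183382]
r6 m[φ1→A] = [58, 79, 112]
r6 m[φ1→S] = [92571, 145947, 121629]
r6 m[φ2→A] = [338, 696, 535]
r6 m[φ2→R] = [31796, 138984, 61454]
r6 m[φ3→G] = [140139, 116670, 103338]
r6 m[φ3→R] = [84, 19, 70]
r6 m[φ4→G] = [4, 6, 3]
r6 m[φ5→A] = [1, 3, 8]
r6 m[φ6→S] = [7, 9, 2]
r6 m[A→φ0] = [19604, 164952, 479360]
r6 m[A→φ1] = [5070, 20880, 68480]
r6 m[A→φ2] = [870, 2370, 14336]
r6 m[A→φ5] = [294060, 549840, 958720]
r6 m[G→φ3] = [4, 6, 3]
r6 m[G→φ4] = [140139, 116670, 103338]
r6 m[S→φ1] = [7, 9, 2]
r6 m[S→φ6] = [92571, 145947, 121629]
r6 m[H→φ0] = [1, 1, 1]
r6 m[R→φ2] = [84, 19, 70]
r6 m[R→φ3] = [31796, 138984, 61454]
r7 m[φ0→A] = [15, 10, 16]
r7 m[φ0→H] = [4368944, 4443252, 801144]
r7 m[φ1→A] = [58, 79, 112]
r7 m[φ1→S] = [404270, 635830, 530490]
r7 m[φ2→A] = [338, 696, 535]
r7 m[φ2→R] = [31796, 138984, 61454]
r7 m[φ3→G] = [855326, 714560, 634892]
r7 m[φ3→R] = [84, 19, 70]
r7 m[φ4→G] = [4, 6, 3]
r7 m[φ5→A] = [1, 3, 8]
r7 m[φ6→S] = [7, 9, 2]
r7 m[A→φ0] = [19604, 164952, 479360]
r7 m[A→φ1] = [5070, 20880, 68480]
r7 m[A→φ2] = [870, 2370, 14336]
r7 m[A→φ5] = [294060, 549840, 958720]
r7 m[G→φ3] = [4, 6, 3]
r7 m[G→φ4] = [140139, 116670, 103338]
r7 m[S→φ1] = [7, 9, 2]
r7 m[S→φ6] = [92571, 145947, 121629]
r7 m[H→φ0] = [1, 1, 1]
r7 m[R→φ2] = [84, 19, 70]
r7 m[R→φ3] = [31796, 138984, 61454]
r8 m[φ0→A] = [15, 10, 16]
r8 m[φ0→H] = [4368944, 4443252, 801144]
r8 m[φ1→A] = [58, 79, 112]
r8 m[φ1→S] = [404270, 635830, 530490]
r8 m[φ2→A] = [338, 696, 535]
r8 m[φ2→R] = [31796, 138984, 61454]
r8 m[φ3→G] = [855326, 714560, 634892]
r8 m[φ3→R] = [84, 19, 70]
r8 m[φ4→G] = [4, 6, 3]
r8 m[φ5→A] = [1, 3, 8]
r8 m[φ6→S] = [7, 9, 2]
r8 m[A→φ0] = [19604, 164952, 479360]
r8 m[A→φ1] = [5070, 20880, 68480]
r8 m[A→φ2] = [870, 2370, 14336]
r8 m[A→φ5] = [294060, 549840, 958720]
r8 m[G→φ3] = [4, 6, 3]
r8 m[G→φ4] = [855326, 714560, 634892]
r8 m[S→φ1] = [7, 9, 2]
r8 m[S→φ6] = [404270, 635830, 530490]
r8 m[H→φ0] = [1, 1, 1]
r8 m[R→φ2] = [84, 19, 70]
r8 m[R→φ3] = [31796, 138984, 61454]
r9 m[φ0→A] = [15, 10, 16]
r9 m[φ0→H] = [4368944, 4443252, 801144]
r9 m[φ1→A] = [58, 79, 112]
r9 m[φ1→S] = [404270, 635830, 530490]
r9 m[φ2→A] = [338, 696, 535]
r9 m[φ2→R] = [31796, 138984, 61454]
r9 m[φ3→G] = [855326, 714560, 634892]
r9 m[φ3→R] = [84, 19, 70]
r9 m[φ4→G] = [4, 6, 3]
r9 m[φ5→A] = [1, 3, 8]
r9 m[φ6→S] = [7, 9, 2]
r9 m[A→φ0] = [19604, 164952, 479360]
r9 m[A→φ1] = [5070, 20880, 68480]
r9 m[A→φ2] = [870, 2370, 14336]
r9 m[A→φ5] = [294060, 549840, 958720]
r9 m[G→φ3] = [4, 6, 3]
r9 m[G→φ4] = [855326, 714560, 634892]
r9 m[S→φ1] = [7, 9, 2]
r9 m[S→φ6] = [404270, 635830, 530490]
r9 m[H→φ0] = [1, 1, 1]
r9 m[R→φ2] = [84, 19, 70]
r9 m[R→φ3] = [31796, 138984, 61454]
fixed point reached at round 9
b[R] = ⊗ incoming = [2670864, 2640696, 4301780]

b[R] = [2670864, 2640696, 4301780]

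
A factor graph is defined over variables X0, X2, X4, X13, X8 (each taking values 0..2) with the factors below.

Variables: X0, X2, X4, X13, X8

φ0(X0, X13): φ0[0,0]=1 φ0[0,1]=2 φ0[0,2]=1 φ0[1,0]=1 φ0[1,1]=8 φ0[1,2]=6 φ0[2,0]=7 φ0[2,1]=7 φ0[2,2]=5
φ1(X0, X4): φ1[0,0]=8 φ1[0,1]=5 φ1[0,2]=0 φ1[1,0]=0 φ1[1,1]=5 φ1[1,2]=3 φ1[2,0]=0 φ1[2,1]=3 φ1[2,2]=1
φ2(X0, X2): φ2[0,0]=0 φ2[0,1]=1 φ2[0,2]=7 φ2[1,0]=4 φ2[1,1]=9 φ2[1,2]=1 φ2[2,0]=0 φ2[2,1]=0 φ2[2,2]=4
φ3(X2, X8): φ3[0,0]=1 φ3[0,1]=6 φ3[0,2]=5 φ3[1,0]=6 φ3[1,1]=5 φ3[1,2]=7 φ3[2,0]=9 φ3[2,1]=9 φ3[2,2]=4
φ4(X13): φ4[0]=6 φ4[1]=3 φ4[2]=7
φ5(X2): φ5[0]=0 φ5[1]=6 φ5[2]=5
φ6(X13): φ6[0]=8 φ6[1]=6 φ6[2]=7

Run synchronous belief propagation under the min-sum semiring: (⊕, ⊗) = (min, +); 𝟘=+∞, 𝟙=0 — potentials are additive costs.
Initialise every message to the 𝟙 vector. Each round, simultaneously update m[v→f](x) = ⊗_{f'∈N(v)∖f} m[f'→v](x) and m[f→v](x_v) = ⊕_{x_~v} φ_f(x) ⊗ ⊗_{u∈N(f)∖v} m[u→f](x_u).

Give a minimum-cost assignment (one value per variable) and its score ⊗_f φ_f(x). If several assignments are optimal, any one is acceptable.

assignment: (X0=0, X2=0, X4=2, X13=1, X8=0); score = 12

init: all messages = 𝟙 over 3 values
r1 m[φ0→X0] = [1, 1, 5]
r1 m[φ0→X13] = [1, 2, 1]
r1 m[φ1→X0] = [0, 0, 0]
r1 m[φ1→X4] = [0, 3, 0]
r1 m[φ2→X0] = [0, 1, 0]
r1 m[φ2→X2] = [0, 0, 1]
r1 m[φ3→X2] = [1, 5, 4]
r1 m[φ3→X8] = [1, 5, 4]
r1 m[φ4→X13] = [6, 3, 7]
r1 m[φ5→X2] = [0, 6, 5]
r1 m[φ6→X13] = [8, 6, 7]
r1 m[X0→φ0] = [0, 0, 0]
r1 m[X0→φ1] = [0, 0, 0]
r1 m[X0→φ2] = [0, 0, 0]
r1 m[X2→φ2] = [0, 0, 0]
r1 m[X2→φ3] = [0, 0, 0]
r1 m[X2→φ5] = [0, 0, 0]
r1 m[X4→φ1] = [0, 0, 0]
r1 m[X13→φ0] = [0, 0, 0]
r1 m[X13→φ4] = [0, 0, 0]
r1 m[X13→φ6] = [0, 0, 0]
r1 m[X8→φ3] = [0, 0, 0]
r2 m[φ0→X0] = [1, 1, 5]
r2 m[φ0→X13] = [1, 2, 1]
r2 m[φ1→X0] = [0, 0, 0]
r2 m[φ1→X4] = [0, 3, 0]
r2 m[φ2→X0] = [0, 1, 0]
r2 m[φ2→X2] = [0, 0, 1]
r2 m[φ3→X2] = [1, 5, 4]
r2 m[φ3→X8] = [1, 5, 4]
r2 m[φ4→X13] = [6, 3, 7]
r2 m[φ5→X2] = [0, 6, 5]
r2 m[φ6→X13] = [8, 6, 7]
r2 m[X0→φ0] = [0, 1, 0]
r2 m[X0→φ1] = [1, 2, 5]
r2 m[X0→φ2] = [1, 1, 5]
r2 m[X2→φ2] = [1, 11, 9]
r2 m[X2→φ3] = [0, 6, 6]
r2 m[X2→φ5] = [1, 5, 5]
r2 m[X4→φ1] = [0, 0, 0]
r2 m[X13→φ0] = [14, 9, 14]
r2 m[X13→φ4] = [9, 8, 8]
r2 m[X13→φ6] = [7, 5, 8]
r2 m[X8→φ3] = [0, 0, 0]
r3 m[φ0→X0] = [11, 15, 16]
r3 m[φ0→X13] = [1, 2, 1]
r3 m[φ1→X0] = [0, 0, 0]
r3 m[φ1→X4] = [2, 6, 1]
r3 m[φ2→X0] = [1, 5, 1]
r3 m[φ2→X2] = [1, 2, 2]
r3 m[φ3→X2] = [1, 5, 4]
r3 m[φ3→X8] = [1, 6, 5]
r3 m[φ4→X13] = [6, 3, 7]
r3 m[φ5→X2] = [0, 6, 5]
r3 m[φ6→X13] = [8, 6, 7]
r3 m[X0→φ0] = [0, 1, 0]
r3 m[X0→φ1] = [1, 2, 5]
r3 m[X0→φ2] = [1, 1, 5]
r3 m[X2→φ2] = [1, 11, 9]
r3 m[X2→φ3] = [0, 6, 6]
r3 m[X2→φ5] = [1, 5, 5]
r3 m[X4→φ1] = [0, 0, 0]
r3 m[X13→φ0] = [14, 9, 14]
r3 m[X13→φ4] = [9, 8, 8]
r3 m[X13→φ6] = [7, 5, 8]
r3 m[X8→φ3] = [0, 0, 0]
r4 m[φ0→X0] = [11, 15, 16]
r4 m[φ0→X13] = [1, 2, 1]
r4 m[φ1→X0] = [0, 0, 0]
r4 m[φ1→X4] = [2, 6, 1]
r4 m[φ2→X0] = [1, 5, 1]
r4 m[φ2→X2] = [1, 2, 2]
r4 m[φ3→X2] = [1, 5, 4]
r4 m[φ3→X8] = [1, 6, 5]
r4 m[φ4→X13] = [6, 3, 7]
r4 m[φ5→X2] = [0, 6, 5]
r4 m[φ6→X13] = [8, 6, 7]
r4 m[X0→φ0] = [1, 5, 1]
r4 m[X0→φ1] = [12, 20, 17]
r4 m[X0→φ2] = [11, 15, 16]
r4 m[X2→φ2] = [1, 11, 9]
r4 m[X2→φ3] = [1, 8, 7]
r4 m[X2→φ5] = [2, 7, 6]
r4 m[X4→φ1] = [0, 0, 0]
r4 m[X13→φ0] = [14, 9, 14]
r4 m[X13→φ4] = [9, 8, 8]
r4 m[X13→φ6] = [7, 5, 8]
r4 m[X8→φ3] = [0, 0, 0]
r5 m[φ0→X0] = [11, 15, 16]
r5 m[φ0→X13] = [2, 3, 2]
r5 m[φ1→X0] = [0, 0, 0]
r5 m[φ1→X4] = [17, 17, 12]
r5 m[φ2→X0] = [1, 5, 1]
r5 m[φ2→X2] = [11, 12, 16]
r5 m[φ3→X2] = [1, 5, 4]
r5 m[φ3→X8] = [2, 7, 6]
r5 m[φ4→X13] = [6, 3, 7]
r5 m[φ5→X2] = [0, 6, 5]
r5 m[φ6→X13] = [8, 6, 7]
r5 m[X0→φ0] = [1, 5, 1]
r5 m[X0→φ1] = [12, 20, 17]
r5 m[X0→φ2] = [11, 15, 16]
r5 m[X2→φ2] = [1, 11, 9]
r5 m[X2→φ3] = [1, 8, 7]
r5 m[X2→φ5] = [2, 7, 6]
r5 m[X4→φ1] = [0, 0, 0]
r5 m[X13→φ0] = [14, 9, 14]
r5 m[X13→φ4] = [9, 8, 8]
r5 m[X13→φ6] = [7, 5, 8]
r5 m[X8→φ3] = [0, 0, 0]
r6 m[φ0→X0] = [11, 15, 16]
r6 m[φ0→X13] = [2, 3, 2]
r6 m[φ1→X0] = [0, 0, 0]
r6 m[φ1→X4] = [17, 17, 12]
r6 m[φ2→X0] = [1, 5, 1]
r6 m[φ2→X2] = [11, 12, 16]
r6 m[φ3→X2] = [1, 5, 4]
r6 m[φ3→X8] = [2, 7, 6]
r6 m[φ4→X13] = [6, 3, 7]
r6 m[φ5→X2] = [0, 6, 5]
r6 m[φ6→X13] = [8, 6, 7]
r6 m[X0→φ0] = [1, 5, 1]
r6 m[X0→φ1] = [12, 20, 17]
r6 m[X0→φ2] = [11, 15, 16]
r6 m[X2→φ2] = [1, 11, 9]
r6 m[X2→φ3] = [11, 18, 21]
r6 m[X2→φ5] = [12, 17, 20]
r6 m[X4→φ1] = [0, 0, 0]
r6 m[X13→φ0] = [14, 9, 14]
r6 m[X13→φ4] = [10, 9, 9]
r6 m[X13→φ6] = [8, 6, 9]
r6 m[X8→φ3] = [0, 0, 0]
r7 m[φ0→X0] = [11, 15, 16]
r7 m[φ0→X13] = [2, 3, 2]
r7 m[φ1→X0] = [0, 0, 0]
r7 m[φ1→X4] = [17, 17, 12]
r7 m[φ2→X0] = [1, 5, 1]
r7 m[φ2→X2] = [11, 12, 16]
r7 m[φ3→X2] = [1, 5, 4]
r7 m[φ3→X8] = [12, 17, 16]
r7 m[φ4→X13] = [6, 3, 7]
r7 m[φ5→X2] = [0, 6, 5]
r7 m[φ6→X13] = [8, 6, 7]
r7 m[X0→φ0] = [1, 5, 1]
r7 m[X0→φ1] = [12, 20, 17]
r7 m[X0→φ2] = [11, 15, 16]
r7 m[X2→φ2] = [1, 11, 9]
r7 m[X2→φ3] = [11, 18, 21]
r7 m[X2→φ5] = [12, 17, 20]
r7 m[X4→φ1] = [0, 0, 0]
r7 m[X13→φ0] = [14, 9, 14]
r7 m[X13→φ4] = [10, 9, 9]
r7 m[X13→φ6] = [8, 6, 9]
r7 m[X8→φ3] = [0, 0, 0]
r8 m[φ0→X0] = [11, 15, 16]
r8 m[φ0→X13] = [2, 3, 2]
r8 m[φ1→X0] = [0, 0, 0]
r8 m[φ1→X4] = [17, 17, 12]
r8 m[φ2→X0] = [1, 5, 1]
r8 m[φ2→X2] = [11, 12, 16]
r8 m[φ3→X2] = [1, 5, 4]
r8 m[φ3→X8] = [12, 17, 16]
r8 m[φ4→X13] = [6, 3, 7]
r8 m[φ5→X2] = [0, 6, 5]
r8 m[φ6→X13] = [8, 6, 7]
r8 m[X0→φ0] = [1, 5, 1]
r8 m[X0→φ1] = [12, 20, 17]
r8 m[X0→φ2] = [11, 15, 16]
r8 m[X2→φ2] = [1, 11, 9]
r8 m[X2→φ3] = [11, 18, 21]
r8 m[X2→φ5] = [12, 17, 20]
r8 m[X4→φ1] = [0, 0, 0]
r8 m[X13→φ0] = [14, 9, 14]
r8 m[X13→φ4] = [10, 9, 9]
r8 m[X13→φ6] = [8, 6, 9]
r8 m[X8→φ3] = [0, 0, 0]
fixed point reached at round 8
traceback from X0: (X0=0, X2=0, X4=2, X13=1, X8=0), score=12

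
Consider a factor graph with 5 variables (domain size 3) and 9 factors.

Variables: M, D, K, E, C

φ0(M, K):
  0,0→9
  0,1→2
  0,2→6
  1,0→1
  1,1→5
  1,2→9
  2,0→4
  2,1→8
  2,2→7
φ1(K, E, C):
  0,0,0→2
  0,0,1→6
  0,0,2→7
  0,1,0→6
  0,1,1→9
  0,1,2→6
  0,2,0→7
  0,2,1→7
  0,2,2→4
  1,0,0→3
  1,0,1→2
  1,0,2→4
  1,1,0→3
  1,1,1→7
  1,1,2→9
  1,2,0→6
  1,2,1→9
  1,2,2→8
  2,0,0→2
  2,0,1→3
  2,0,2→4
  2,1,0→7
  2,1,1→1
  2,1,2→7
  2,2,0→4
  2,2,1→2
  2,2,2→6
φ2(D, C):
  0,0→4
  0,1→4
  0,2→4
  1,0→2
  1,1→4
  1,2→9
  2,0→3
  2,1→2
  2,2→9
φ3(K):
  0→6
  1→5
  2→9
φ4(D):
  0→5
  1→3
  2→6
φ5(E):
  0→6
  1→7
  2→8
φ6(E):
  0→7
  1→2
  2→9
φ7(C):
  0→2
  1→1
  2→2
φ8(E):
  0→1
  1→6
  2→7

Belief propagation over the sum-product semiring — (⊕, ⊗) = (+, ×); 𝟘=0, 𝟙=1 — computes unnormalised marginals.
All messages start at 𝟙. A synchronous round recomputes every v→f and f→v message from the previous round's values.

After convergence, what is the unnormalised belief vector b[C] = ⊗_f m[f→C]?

b[C] = [99714384, 44562672, 274016232]

init: all messages = 𝟙 over 3 values
r1 m[φ0→M] = [17, 15, 19]
r1 m[φ0→K] = [14, 15, 22]
r1 m[φ1→K] = [54, 51, 36]
r1 m[φ1→E] = [33, 55, 53]
r1 m[φ1→C] = [40, 46, 55]
r1 m[φ2→D] = [12, 15, 14]
r1 m[φ2→C] = [9, 10, 22]
r1 m[φ3→K] = [6, 5, 9]
r1 m[φ4→D] = [5, 3, 6]
r1 m[φ5→E] = [6, 7, 8]
r1 m[φ6→E] = [7, 2, 9]
r1 m[φ7→C] = [2, 1, 2]
r1 m[φ8→E] = [1, 6, 7]
r1 m[M→φ0] = [1, 1, 1]
r1 m[D→φ2] = [1, 1, 1]
r1 m[D→φ4] = [1, 1, 1]
r1 m[K→φ0] = [1, 1, 1]
r1 m[K→φ1] = [1, 1, 1]
r1 m[K→φ3] = [1, 1, 1]
r1 m[E→φ1] = [1, 1, 1]
r1 m[E→φ5] = [1, 1, 1]
r1 m[E→φ6] = [1, 1, 1]
r1 m[E→φ8] = [1, 1, 1]
r1 m[C→φ1] = [1, 1, 1]
r1 m[C→φ2] = [1, 1, 1]
r1 m[C→φ7] = [1, 1, 1]
r2 m[φ0→M] = [17, 15, 19]
r2 m[φ0→K] = [14, 15, 22]
r2 m[φ1→K] = [54, 51, 36]
r2 m[φ1→E] = [33, 55, 53]
r2 m[φ1→C] = [40, 46, 55]
r2 m[φ2→D] = [12, 15, 14]
r2 m[φ2→C] = [9, 10, 22]
r2 m[φ3→K] = [6, 5, 9]
r2 m[φ4→D] = [5, 3, 6]
r2 m[φ5→E] = [6, 7, 8]
r2 m[φ6→E] = [7, 2, 9]
r2 m[φ7→C] = [2, 1, 2]
r2 m[φ8→E] = [1, 6, 7]
r2 m[M→φ0] = [1, 1, 1]
r2 m[D→φ2] = [5, 3, 6]
r2 m[D→φ4] = [12, 15, 14]
r2 m[K→φ0] = [324, 255, 324]
r2 m[K→φ1] = [84, 75, 198]
r2 m[K→φ3] = [756, 765, 792]
r2 m[E→φ1] = [42, 84, 504]
r2 m[E→φ5] = [231, 660, 3339]
r2 m[E→φ6] = [198, 2310, 2968]
r2 m[E→φ8] = [1386, 770, 3816]
r2 m[C→φ1] = [18, 10, 44]
r2 m[C→φ2] = [80, 46, 110]
r2 m[C→φ7] = [360, 460, 1210]
r3 m[φ0→M] = [5370, 4515, 5604]
r3 m[φ0→K] = [14, 15, 22]
r3 m[φ1→K] = [243264, 331380, 226884]
r3 m[φ1→E] = [100602, 165720, 142986]
r3 m[φ1→C] = [1133118, 1012788, 1356516]
r3 m[φ2→D] = [944, 1334, 1322]
r3 m[φ2→C] = [44, 44, 101]
r3 m[φ3→K] = [6, 5, 9]
r3 m[φ4→D] = [5, 3, 6]
r3 m[φ5→E] = [6, 7, 8]
r3 m[φ6→E] = [7, 2, 9]
r3 m[φ7→C] = [2, 1, 2]
r3 m[φ8→E] = [1, 6, 7]
r3 m[M→φ0] = [1, 1, 1]
r3 m[D→φ2] = [5, 3, 6]
r3 m[D→φ4] = [12, 15, 14]
r3 m[K→φ0] = [324, 255, 324]
r3 m[K→φ1] = [84, 75, 198]
r3 m[K→φ3] = [756, 765, 792]
r3 m[E→φ1] = [42, 84, 504]
r3 m[E→φ5] = [231, 660, 3339]
r3 m[E→φ6] = [198, 2310, 2968]
r3 m[E→φ8] = [1386, 770, 3816]
r3 m[C→φ1] = [18, 10, 44]
r3 m[C→φ2] = [80, 46, 110]
r3 m[C→φ7] = [360, 460, 1210]
r4 m[φ0→M] = [5370, 4515, 5604]
r4 m[φ0→K] = [14, 15, 22]
r4 m[φ1→K] = [243264, 331380, 226884]
r4 m[φ1→E] = [100602, 165720, 142986]
r4 m[φ1→C] = [1133118, 1012788, 1356516]
r4 m[φ2→D] = [944, 1334, 1322]
r4 m[φ2→C] = [44, 44, 101]
r4 m[φ3→K] = [6, 5, 9]
r4 m[φ4→D] = [5, 3, 6]
r4 m[φ5→E] = [6, 7, 8]
r4 m[φ6→E] = [7, 2, 9]
r4 m[φ7→C] = [2, 1, 2]
r4 m[φ8→E] = [1, 6, 7]
r4 m[M→φ0] = [1, 1, 1]
r4 m[D→φ2] = [5, 3, 6]
r4 m[D→φ4] = [944, 1334, 1322]
r4 m[K→φ0] = [1459584, 1656900, 2041956]
r4 m[K→φ1] = [84, 75, 198]
r4 m[K→φ3] = [3405696, 4970700, 4991448]
r4 m[E→φ1] = [42, 84, 504]
r4 m[E→φ5] = [704214, 1988640, 9008118]
r4 m[E→φ6] = [603612, 6960240, 8007216]
r4 m[E→φ8] = [4225284, 2320080, 10294992]
r4 m[C→φ1] = [88, 44, 202]
r4 m[C→φ2] = [2266236, 1012788, 2713032]
r4 m[C→φ7] = [49857192, 44562672, 137008116]
r5 m[φ0→M] = [28701792, 28121688, 33387228]
r5 m[φ0→K] = [14, 15, 22]
r5 m[φ1→K] = [1130220, 1529640, 1053696]
r5 m[φ1→E] = [463704, 769326, 663084]
r5 m[φ1→C] = [1133118, 1012788, 1356516]
r5 m[φ2→D] = [23968224, 33000912, 33241572]
r5 m[φ2→C] = [44, 44, 101]
r5 m[φ3→K] = [6, 5, 9]
r5 m[φ4→D] = [5, 3, 6]
r5 m[φ5→E] = [6, 7, 8]
r5 m[φ6→E] = [7, 2, 9]
r5 m[φ7→C] = [2, 1, 2]
r5 m[φ8→E] = [1, 6, 7]
r5 m[M→φ0] = [1, 1, 1]
r5 m[D→φ2] = [5, 3, 6]
r5 m[D→φ4] = [944, 1334, 1322]
r5 m[K→φ0] = [1459584, 1656900, 2041956]
r5 m[K→φ1] = [84, 75, 198]
r5 m[K→φ3] = [3405696, 4970700, 4991448]
r5 m[E→φ1] = [42, 84, 504]
r5 m[E→φ5] = [704214, 1988640, 9008118]
r5 m[E→φ6] = [603612, 6960240, 8007216]
r5 m[E→φ8] = [4225284, 2320080, 10294992]
r5 m[C→φ1] = [88, 44, 202]
r5 m[C→φ2] = [2266236, 1012788, 2713032]
r5 m[C→φ7] = [49857192, 44562672, 137008116]
r6 m[φ0→M] = [28701792, 28121688, 33387228]
r6 m[φ0→K] = [14, 15, 22]
r6 m[φ1→K] = [1130220, 1529640, 1053696]
r6 m[φ1→E] = [463704, 769326, 663084]
r6 m[φ1→C] = [1133118, 1012788, 1356516]
r6 m[φ2→D] = [23968224, 33000912, 33241572]
r6 m[φ2→C] = [44, 44, 101]
r6 m[φ3→K] = [6, 5, 9]
r6 m[φ4→D] = [5, 3, 6]
r6 m[φ5→E] = [6, 7, 8]
r6 m[φ6→E] = [7, 2, 9]
r6 m[φ7→C] = [2, 1, 2]
r6 m[φ8→E] = [1, 6, 7]
r6 m[M→φ0] = [1, 1, 1]
r6 m[D→φ2] = [5, 3, 6]
r6 m[D→φ4] = [23968224, 33000912, 33241572]
r6 m[K→φ0] = [6781320, 7648200, 9483264]
r6 m[K→φ1] = [84, 75, 198]
r6 m[K→φ3] = [15823080, 22944600, 23181312]
r6 m[E→φ1] = [42, 84, 504]
r6 m[E→φ5] = [3245928, 9231912, 41774292]
r6 m[E→φ6] = [2782224, 32311692, 37132704]
r6 m[E→φ8] = [19475568, 10770564, 47742048]
r6 m[C→φ1] = [88, 44, 202]
r6 m[C→φ2] = [2266236, 1012788, 2713032]
r6 m[C→φ7] = [49857192, 44562672, 137008116]
r7 m[φ0→M] = [133227864, 130371696, 154693728]
r7 m[φ0→K] = [14, 15, 22]
r7 m[φ1→K] = [1130220, 1529640, 1053696]
r7 m[φ1→E] = [463704, 769326, 663084]
r7 m[φ1→C] = [1133118, 1012788, 1356516]
r7 m[φ2→D] = [23968224, 33000912, 33241572]
r7 m[φ2→C] = [44, 44, 101]
r7 m[φ3→K] = [6, 5, 9]
r7 m[φ4→D] = [5, 3, 6]
r7 m[φ5→E] = [6, 7, 8]
r7 m[φ6→E] = [7, 2, 9]
r7 m[φ7→C] = [2, 1, 2]
r7 m[φ8→E] = [1, 6, 7]
r7 m[M→φ0] = [1, 1, 1]
r7 m[D→φ2] = [5, 3, 6]
r7 m[D→φ4] = [23968224, 33000912, 33241572]
r7 m[K→φ0] = [6781320, 7648200, 9483264]
r7 m[K→φ1] = [84, 75, 198]
r7 m[K→φ3] = [15823080, 22944600, 23181312]
r7 m[E→φ1] = [42, 84, 504]
r7 m[E→φ5] = [3245928, 9231912, 41774292]
r7 m[E→φ6] = [2782224, 32311692, 37132704]
r7 m[E→φ8] = [19475568, 10770564, 47742048]
r7 m[C→φ1] = [88, 44, 202]
r7 m[C→φ2] = [2266236, 1012788, 2713032]
r7 m[C→φ7] = [49857192, 44562672, 137008116]
r8 m[φ0→M] = [133227864, 130371696, 154693728]
r8 m[φ0→K] = [14, 15, 22]
r8 m[φ1→K] = [1130220, 1529640, 1053696]
r8 m[φ1→E] = [463704, 769326, 663084]
r8 m[φ1→C] = [1133118, 1012788, 1356516]
r8 m[φ2→D] = [23968224, 33000912, 33241572]
r8 m[φ2→C] = [44, 44, 101]
r8 m[φ3→K] = [6, 5, 9]
r8 m[φ4→D] = [5, 3, 6]
r8 m[φ5→E] = [6, 7, 8]
r8 m[φ6→E] = [7, 2, 9]
r8 m[φ7→C] = [2, 1, 2]
r8 m[φ8→E] = [1, 6, 7]
r8 m[M→φ0] = [1, 1, 1]
r8 m[D→φ2] = [5, 3, 6]
r8 m[D→φ4] = [23968224, 33000912, 33241572]
r8 m[K→φ0] = [6781320, 7648200, 9483264]
r8 m[K→φ1] = [84, 75, 198]
r8 m[K→φ3] = [15823080, 22944600, 23181312]
r8 m[E→φ1] = [42, 84, 504]
r8 m[E→φ5] = [3245928, 9231912, 41774292]
r8 m[E→φ6] = [2782224, 32311692, 37132704]
r8 m[E→φ8] = [19475568, 10770564, 47742048]
r8 m[C→φ1] = [88, 44, 202]
r8 m[C→φ2] = [2266236, 1012788, 2713032]
r8 m[C→φ7] = [49857192, 44562672, 137008116]
fixed point reached at round 8
b[C] = ⊗ incoming = [99714384, 44562672, 274016232]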